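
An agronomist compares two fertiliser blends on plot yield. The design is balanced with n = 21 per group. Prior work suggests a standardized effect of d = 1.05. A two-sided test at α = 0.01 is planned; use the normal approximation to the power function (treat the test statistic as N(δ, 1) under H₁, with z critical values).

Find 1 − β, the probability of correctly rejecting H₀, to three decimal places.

Noncentrality parameter: δ = d·√(n/2) = 1.05 × √(21/2) = 3.4024
Two-sided α = 0.01 → critical value z_{0.005} = 2.576.
Power = Φ(δ − 2.576) + Φ(−δ − 2.576) = Φ(0.827) + Φ(-5.978) = 0.7958 + 0.0000 = 0.7958.

Power ≈ 0.796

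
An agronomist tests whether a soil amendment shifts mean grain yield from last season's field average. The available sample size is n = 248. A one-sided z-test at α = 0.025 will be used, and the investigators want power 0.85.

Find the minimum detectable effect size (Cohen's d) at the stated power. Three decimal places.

d ≈ 0.190

Need Φ(δ − 1.960) = 0.85, so δ = 1.960 + 1.036 = 2.996.
δ = d·√n ⇒ d = δ/√n = 2.996/√248 = 0.1903.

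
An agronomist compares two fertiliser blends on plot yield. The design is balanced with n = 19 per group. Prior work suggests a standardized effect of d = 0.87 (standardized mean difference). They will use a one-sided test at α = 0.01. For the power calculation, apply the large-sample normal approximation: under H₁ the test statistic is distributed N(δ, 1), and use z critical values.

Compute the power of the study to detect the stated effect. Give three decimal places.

Noncentrality parameter: δ = d·√(n/2) = 0.87 × √(19/2) = 2.6815
Critical value for a one-sided test at α = 0.01: z_α = 2.326.
Power = Φ(δ − 2.326) = Φ(0.355) = 0.6388.

Power ≈ 0.639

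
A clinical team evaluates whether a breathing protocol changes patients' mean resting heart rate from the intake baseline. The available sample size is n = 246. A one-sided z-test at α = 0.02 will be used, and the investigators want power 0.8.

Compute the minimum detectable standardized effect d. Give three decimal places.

d ≈ 0.185

Need Φ(δ − 2.054) = 0.8, so δ = 2.054 + 0.842 = 2.895.
δ = d·√n ⇒ d = δ/√n = 2.895/√246 = 0.1846.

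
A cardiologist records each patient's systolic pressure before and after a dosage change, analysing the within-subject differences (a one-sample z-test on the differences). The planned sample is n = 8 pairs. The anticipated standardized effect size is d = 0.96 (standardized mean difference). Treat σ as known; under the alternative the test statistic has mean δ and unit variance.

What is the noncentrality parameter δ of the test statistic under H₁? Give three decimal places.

δ = d·√n = 0.96 × √8 = 2.7153

δ ≈ 2.715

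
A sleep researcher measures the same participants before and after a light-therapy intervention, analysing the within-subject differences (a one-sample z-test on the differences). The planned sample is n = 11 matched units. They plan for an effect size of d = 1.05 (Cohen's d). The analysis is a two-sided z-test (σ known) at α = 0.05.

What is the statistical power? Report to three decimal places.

Noncentrality parameter: δ = d·√n = 1.05 × √11 = 3.4825
Two-sided α = 0.05 → critical value z_{0.025} = 1.960.
Power = Φ(δ − 1.960) + Φ(−δ − 1.960) = Φ(1.522) + Φ(-5.442) = 0.9361 + 0.0000 = 0.9361.

Power ≈ 0.936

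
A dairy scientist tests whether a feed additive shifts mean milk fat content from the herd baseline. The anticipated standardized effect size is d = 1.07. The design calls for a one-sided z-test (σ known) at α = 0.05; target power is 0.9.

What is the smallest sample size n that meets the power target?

n = 8

Set Φ(δ − 1.645) = 0.9; then δ − 1.645 = Φ⁻¹(0.9) = 1.282, giving δ = 2.926.
δ = d·√n ⇒ n = (δ/d)² = (2.926 / 1.07)² = 7.48.
Round up to the next whole unit.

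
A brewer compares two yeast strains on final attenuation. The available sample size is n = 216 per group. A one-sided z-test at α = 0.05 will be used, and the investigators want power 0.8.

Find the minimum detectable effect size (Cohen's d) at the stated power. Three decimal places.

Need Φ(δ − 1.645) = 0.8, so δ = 1.645 + 0.842 = 2.486.
δ = d·√(n/2) ⇒ d = δ/√(n/2) = 2.486/√(216/2) = 0.2393.

d ≈ 0.239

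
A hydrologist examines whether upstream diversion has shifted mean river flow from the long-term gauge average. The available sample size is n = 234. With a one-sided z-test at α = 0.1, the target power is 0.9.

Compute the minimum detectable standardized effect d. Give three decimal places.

d ≈ 0.168

Required noncentrality: δ = z_{0.1} + z_{0.10} = 1.282 + 1.282 = 2.563.
δ = d·√n ⇒ d = δ/√n = 2.563/√234 = 0.1676.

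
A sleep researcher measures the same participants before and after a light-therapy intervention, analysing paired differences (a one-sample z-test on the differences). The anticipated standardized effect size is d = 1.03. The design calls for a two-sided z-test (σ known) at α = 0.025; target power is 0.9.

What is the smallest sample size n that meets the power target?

n = 12

Set Φ(δ − 2.241) = 0.9; then δ − 2.241 = Φ⁻¹(0.9) = 1.282, giving δ = 3.523.
(The Φ(−δ − z_{α/2}) term is vanishingly small for δ > 0 and is dropped in the standard sample-size formula.)
δ = d·√n ⇒ n = (δ/d)² = (3.523 / 1.03)² = 11.70.
Round up to the next whole unit.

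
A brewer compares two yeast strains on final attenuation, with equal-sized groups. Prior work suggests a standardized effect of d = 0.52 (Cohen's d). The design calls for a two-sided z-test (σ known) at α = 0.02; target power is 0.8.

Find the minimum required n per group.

For power 0.8 need Φ(δ − z_{0.01}) = 0.8, so δ = z_{0.01} + z_{0.20} = 2.326 + 0.842 = 3.168.
(For δ > 0 the lower-tail rejection region contributes negligibly to power, so the one-term inversion is standard.)
δ = d·√(n/2) ⇒ n = 2(δ/d)² = 2 × (3.168 / 0.52)² = 74.23.
Rounding up, n = 75 per group.

n = 75 per group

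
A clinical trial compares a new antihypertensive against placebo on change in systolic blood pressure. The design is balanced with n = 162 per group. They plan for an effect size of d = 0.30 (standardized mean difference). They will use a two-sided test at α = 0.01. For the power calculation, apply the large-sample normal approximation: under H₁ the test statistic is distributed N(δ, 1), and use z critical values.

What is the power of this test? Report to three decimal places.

Power ≈ 0.549

Noncentrality parameter: δ = d·√(n/2) = 0.30 × √(162/2) = 2.7000
Two-sided α = 0.01 → critical value z_{0.005} = 2.576.
Power = Φ(δ − 2.576) + Φ(−δ − 2.576) = Φ(0.124) + Φ(-5.276) = 0.5494 + 0.0000 = 0.5494.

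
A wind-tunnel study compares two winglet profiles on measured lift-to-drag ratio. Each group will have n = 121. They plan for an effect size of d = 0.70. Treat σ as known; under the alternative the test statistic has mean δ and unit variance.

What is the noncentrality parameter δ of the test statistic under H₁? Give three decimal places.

The noncentrality parameter scales effect size by the design's sample-size factor: δ = d·√(n/2) = 0.70 × √(121/2) = 5.4447

δ ≈ 5.445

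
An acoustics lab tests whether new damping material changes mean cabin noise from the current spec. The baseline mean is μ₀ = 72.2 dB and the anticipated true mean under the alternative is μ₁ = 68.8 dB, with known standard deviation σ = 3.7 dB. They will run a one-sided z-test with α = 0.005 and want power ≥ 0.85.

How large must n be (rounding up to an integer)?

Standardized effect: d = |μ₁ − μ₀| / σ = |68.8 − 72.2| / 3.7 = 0.9189
Set Φ(δ − 2.576) = 0.85; then δ − 2.576 = Φ⁻¹(0.85) = 1.036, giving δ = 3.612.
δ = d·√n ⇒ n = (δ/d)² = (3.612 / 0.9189)² = 15.45.
Round up to the next whole unit.

n = 16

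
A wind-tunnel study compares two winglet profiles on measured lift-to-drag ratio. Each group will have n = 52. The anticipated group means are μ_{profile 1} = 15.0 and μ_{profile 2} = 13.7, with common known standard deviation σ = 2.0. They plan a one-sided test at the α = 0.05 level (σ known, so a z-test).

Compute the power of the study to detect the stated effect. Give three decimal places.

Standardized effect: d = |μ_{profile 1} − μ_{profile 2}| / σ = |15.0 − 13.7| / 2.0 = 0.6500
Noncentrality parameter: δ = d·√(n/2) = 0.6500 × √(52/2) = 3.3144
One-sided α = 0.05 → critical value z_{0.05} = 1.645.
Power = P(Z > 1.645 − δ) = Φ(1.670) = 0.9525.

Power ≈ 0.952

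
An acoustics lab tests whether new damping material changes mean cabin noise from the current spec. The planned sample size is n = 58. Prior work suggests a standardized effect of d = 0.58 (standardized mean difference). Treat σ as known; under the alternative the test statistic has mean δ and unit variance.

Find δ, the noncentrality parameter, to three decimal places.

The noncentrality parameter scales effect size by the design's sample-size factor: δ = d·√n = 0.58 × √58 = 4.4171

δ ≈ 4.417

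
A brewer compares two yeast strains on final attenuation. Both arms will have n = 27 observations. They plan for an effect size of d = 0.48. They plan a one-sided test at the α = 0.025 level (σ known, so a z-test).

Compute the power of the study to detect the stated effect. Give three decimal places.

Power ≈ 0.422

Noncentrality parameter: δ = d·√(n/2) = 0.48 × √(27/2) = 1.7636
Critical value for a one-sided test at α = 0.025: z_α = 1.960.
Power = Φ(δ − 1.960) = Φ(-0.196) = 0.4222.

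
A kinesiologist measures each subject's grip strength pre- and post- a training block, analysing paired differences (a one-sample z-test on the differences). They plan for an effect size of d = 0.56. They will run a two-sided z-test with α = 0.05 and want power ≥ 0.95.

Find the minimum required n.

For power 0.95 need Φ(δ − z_{0.025}) = 0.95, so δ = z_{0.025} + z_{0.05} = 1.960 + 1.645 = 3.605.
(For δ > 0 the lower-tail rejection region contributes negligibly to power, so the one-term inversion is standard.)
δ = d·√n ⇒ n = (δ/d)² = (3.605 / 0.56)² = 41.44.
Rounding up, n = 42.

n = 42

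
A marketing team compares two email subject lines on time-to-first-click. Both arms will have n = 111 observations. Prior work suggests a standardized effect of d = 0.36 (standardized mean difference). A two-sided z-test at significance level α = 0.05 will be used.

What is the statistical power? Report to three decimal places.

Noncentrality parameter: δ = d·√(n/2) = 0.36 × √(111/2) = 2.6819
Two-sided α = 0.05 → critical value z_{0.025} = 1.960.
Power = Φ(δ − 1.960) + Φ(−δ − 1.960) = Φ(0.722) + Φ(-4.642) = 0.7648 + 0.0000 = 0.7648.

Power ≈ 0.765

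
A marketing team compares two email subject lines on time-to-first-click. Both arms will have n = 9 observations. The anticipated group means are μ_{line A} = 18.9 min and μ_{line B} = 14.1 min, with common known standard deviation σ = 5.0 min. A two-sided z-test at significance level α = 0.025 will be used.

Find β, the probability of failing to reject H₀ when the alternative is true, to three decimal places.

Standardized effect: d = |μ_{line A} − μ_{line B}| / σ = |18.9 − 14.1| / 5.0 = 0.9600
Noncentrality parameter: δ = d·√(n/2) = 0.9600 × √(9/2) = 2.0365
Critical value for a two-sided test at α = 0.025: z_{α/2} = 2.241.
Power = Φ(δ − 2.241) + Φ(−δ − 2.241) = Φ(-0.205) + Φ(-4.278) = 0.4188 + 0.0000 = 0.4188.
Type II error: β = 1 − power = 1 − 0.4188 = 0.5812.

β ≈ 0.581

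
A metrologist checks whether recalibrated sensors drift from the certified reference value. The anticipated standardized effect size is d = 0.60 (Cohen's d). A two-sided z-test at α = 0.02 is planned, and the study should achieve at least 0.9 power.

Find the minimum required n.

n = 37

Set Φ(δ − 2.326) = 0.9; then δ − 2.326 = Φ⁻¹(0.9) = 1.282, giving δ = 3.608.
(For δ > 0 the lower-tail rejection region contributes negligibly to power, so the one-term inversion is standard.)
δ = d·√n ⇒ n = (δ/d)² = (3.608 / 0.60)² = 36.16.
Round up to the next whole unit.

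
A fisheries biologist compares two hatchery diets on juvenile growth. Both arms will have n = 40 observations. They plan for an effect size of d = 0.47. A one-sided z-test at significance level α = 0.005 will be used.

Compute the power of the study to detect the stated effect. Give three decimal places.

Noncentrality parameter: δ = d·√(n/2) = 0.47 × √(40/2) = 2.1019
One-sided α = 0.005 → critical value z_{0.005} = 2.576.
Power = P(Z > 2.576 − δ) = Φ(-0.474) = 0.3178.

Power ≈ 0.318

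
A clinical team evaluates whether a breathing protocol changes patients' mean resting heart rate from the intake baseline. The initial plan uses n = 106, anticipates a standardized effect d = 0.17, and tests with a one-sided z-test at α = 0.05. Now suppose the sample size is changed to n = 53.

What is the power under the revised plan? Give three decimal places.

With n = 53: δ = d·√n = 0.17 × √53 = 1.2376. Critical value z_{0.05} = 1.645.
Revised power = Φ(δ − 1.645) = Φ(-0.407) = 0.3419.

Power ≈ 0.342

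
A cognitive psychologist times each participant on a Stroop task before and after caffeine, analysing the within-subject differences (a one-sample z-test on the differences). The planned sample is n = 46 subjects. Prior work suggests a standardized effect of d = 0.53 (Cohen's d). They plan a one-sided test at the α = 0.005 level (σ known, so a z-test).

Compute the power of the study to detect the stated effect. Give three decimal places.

Noncentrality parameter: δ = d·√n = 0.53 × √46 = 3.5946
Critical value for a one-sided test at α = 0.005: z_α = 2.576.
Power = P(Z > 2.576 − δ) = Φ(1.019) = 0.8459.

Power ≈ 0.846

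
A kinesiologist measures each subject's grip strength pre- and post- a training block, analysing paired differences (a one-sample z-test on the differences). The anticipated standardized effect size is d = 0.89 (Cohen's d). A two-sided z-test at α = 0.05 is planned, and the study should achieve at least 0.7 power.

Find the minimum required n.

Set Φ(δ − 1.960) = 0.7; then δ − 1.960 = Φ⁻¹(0.7) = 0.524, giving δ = 2.484.
(Ignoring the negligible lower-tail rejection probability gives the usual closed-form inversion.)
δ = d·√n ⇒ n = (δ/d)² = (2.484 / 0.89)² = 7.79.
Rounding up, n = 8.

n = 8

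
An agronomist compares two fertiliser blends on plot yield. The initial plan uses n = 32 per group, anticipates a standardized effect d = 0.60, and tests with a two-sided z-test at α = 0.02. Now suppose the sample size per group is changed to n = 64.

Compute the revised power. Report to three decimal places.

Power ≈ 0.857

With n = 64 per group: δ = d·√(n/2) = 0.60 × √(64/2) = 3.3941. Critical value z_{0.01} = 2.326.
Revised power = Φ(δ − 2.326) + Φ(−δ − 2.326) = Φ(1.068) + Φ(-5.720) = 0.8572 + 0.0000 = 0.8572.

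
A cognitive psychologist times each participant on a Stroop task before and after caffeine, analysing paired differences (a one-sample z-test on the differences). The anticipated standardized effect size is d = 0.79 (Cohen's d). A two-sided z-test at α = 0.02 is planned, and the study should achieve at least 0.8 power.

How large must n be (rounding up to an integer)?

n = 17

Set Φ(δ − 2.326) = 0.8; then δ − 2.326 = Φ⁻¹(0.8) = 0.842, giving δ = 3.168.
(For δ > 0 the lower-tail rejection region contributes negligibly to power, so the one-term inversion is standard.)
δ = d·√n ⇒ n = (δ/d)² = (3.168 / 0.79)² = 16.08.
Rounding up, n = 17.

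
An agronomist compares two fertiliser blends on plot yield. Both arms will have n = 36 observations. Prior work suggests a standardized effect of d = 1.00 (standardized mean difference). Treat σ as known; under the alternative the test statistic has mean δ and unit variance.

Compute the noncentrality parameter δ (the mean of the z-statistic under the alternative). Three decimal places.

δ = d·√(n/2) = 1.00 × √(36/2) = 4.2426

δ ≈ 4.243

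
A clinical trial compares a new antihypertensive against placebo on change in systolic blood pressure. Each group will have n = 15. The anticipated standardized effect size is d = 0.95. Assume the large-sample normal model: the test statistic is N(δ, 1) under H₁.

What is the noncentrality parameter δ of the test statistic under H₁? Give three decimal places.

δ = d·√(n/2) = 0.95 × √(15/2) = 2.6017

δ ≈ 2.602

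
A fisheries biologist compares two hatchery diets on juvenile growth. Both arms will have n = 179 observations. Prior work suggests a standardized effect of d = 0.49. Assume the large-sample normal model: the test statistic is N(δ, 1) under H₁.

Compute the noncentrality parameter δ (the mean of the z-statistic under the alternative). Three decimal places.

δ = d·√(n/2) = 0.49 × √(179/2) = 4.6356

δ ≈ 4.636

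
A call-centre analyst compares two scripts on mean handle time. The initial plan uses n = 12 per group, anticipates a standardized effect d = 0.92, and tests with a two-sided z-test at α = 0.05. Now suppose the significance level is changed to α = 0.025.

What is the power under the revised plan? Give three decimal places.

Power ≈ 0.505

δ = d·√(n/2) = 0.92 × √(12/2) = 2.2535 (unchanged). New critical value: z_{0.0125} = 2.241.
Revised power = Φ(δ − 2.241) + Φ(−δ − 2.241) = Φ(0.012) + Φ(-4.495) = 0.5048 + 0.0000 = 0.5048.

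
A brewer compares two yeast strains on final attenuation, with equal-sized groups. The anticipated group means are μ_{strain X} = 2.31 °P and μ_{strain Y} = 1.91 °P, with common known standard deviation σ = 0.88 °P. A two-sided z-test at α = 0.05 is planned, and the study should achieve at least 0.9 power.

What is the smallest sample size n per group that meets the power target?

Standardized effect: d = |μ_{strain X} − μ_{strain Y}| / σ = |2.31 − 1.91| / 0.88 = 0.4545
For power 0.9 need Φ(δ − z_{0.025}) = 0.9, so δ = z_{0.025} + z_{0.10} = 1.960 + 1.282 = 3.242.
(For δ > 0 the lower-tail rejection region contributes negligibly to power, so the one-term inversion is standard.)
δ = d·√(n/2) ⇒ n = 2(δ/d)² = 2 × (3.242 / 0.4545)² = 101.71.
Round up to the next whole unit.

n = 102 per group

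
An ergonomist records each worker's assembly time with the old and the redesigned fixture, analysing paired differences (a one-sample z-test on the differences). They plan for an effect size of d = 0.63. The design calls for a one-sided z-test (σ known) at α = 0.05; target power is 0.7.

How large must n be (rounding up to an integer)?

n = 12

Set Φ(δ − 1.645) = 0.7; then δ − 1.645 = Φ⁻¹(0.7) = 0.524, giving δ = 2.169.
δ = d·√n ⇒ n = (δ/d)² = (2.169 / 0.63)² = 11.86.
Rounding up, n = 12.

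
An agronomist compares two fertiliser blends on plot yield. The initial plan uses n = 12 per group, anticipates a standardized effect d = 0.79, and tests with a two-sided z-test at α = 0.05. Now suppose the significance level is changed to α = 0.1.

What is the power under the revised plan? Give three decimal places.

δ = d·√(n/2) = 0.79 × √(12/2) = 1.9351 (unchanged). New critical value: z_{0.05} = 1.645.
Revised power = Φ(δ − 1.645) + Φ(−δ − 1.645) = Φ(0.290) + Φ(-3.580) = 0.6142 + 0.0002 = 0.6144.

Power ≈ 0.614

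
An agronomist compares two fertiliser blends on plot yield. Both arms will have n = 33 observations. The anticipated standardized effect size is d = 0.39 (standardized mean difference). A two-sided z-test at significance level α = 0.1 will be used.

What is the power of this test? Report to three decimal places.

Noncentrality parameter: δ = d·√(n/2) = 0.39 × √(33/2) = 1.5842
Critical value for a two-sided test at α = 0.1: z_{α/2} = 1.645.
Power = Φ(δ − 1.645) + Φ(−δ − 1.645) = Φ(-0.061) + Φ(-3.229) = 0.4758 + 0.0006 = 0.4764.

Power ≈ 0.476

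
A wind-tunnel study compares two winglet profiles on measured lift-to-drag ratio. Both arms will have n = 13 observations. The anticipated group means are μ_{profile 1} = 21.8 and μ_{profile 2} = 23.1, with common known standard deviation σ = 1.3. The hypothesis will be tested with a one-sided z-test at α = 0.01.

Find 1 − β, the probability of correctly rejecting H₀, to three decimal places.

Standardized effect: d = |μ_{profile 1} − μ_{profile 2}| / σ = |21.8 − 23.1| / 1.3 = 1.0000
Noncentrality parameter: δ = d·√(n/2) = 1.0000 × √(13/2) = 2.5495
Critical value for a one-sided test at α = 0.01: z_α = 2.326.
Power = Φ(δ − 2.326) = Φ(0.223) = 0.5883.

Power ≈ 0.588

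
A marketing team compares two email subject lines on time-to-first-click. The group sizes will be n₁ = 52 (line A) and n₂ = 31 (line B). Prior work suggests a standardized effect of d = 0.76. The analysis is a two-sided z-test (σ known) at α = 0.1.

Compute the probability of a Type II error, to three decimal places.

β ≈ 0.044

Noncentrality parameter: δ = d / √(1/n₁ + 1/n₂) = 0.76 / √(1/52 + 1/31) = 3.3493
Two-sided α = 0.1 → critical value z_{0.05} = 1.645.
Power = Φ(δ − 1.645) + Φ(−δ − 1.645) = Φ(1.704) + Φ(-4.994) = 0.9559 + 0.0000 = 0.9559.
Type II error: β = 1 − power = 1 − 0.9559 = 0.0441.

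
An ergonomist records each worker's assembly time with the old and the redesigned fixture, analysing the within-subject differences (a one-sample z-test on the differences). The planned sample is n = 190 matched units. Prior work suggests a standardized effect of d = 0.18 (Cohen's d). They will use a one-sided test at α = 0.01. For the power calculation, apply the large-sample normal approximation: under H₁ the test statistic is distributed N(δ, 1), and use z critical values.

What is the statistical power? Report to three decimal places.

Noncentrality parameter: δ = d·√n = 0.18 × √190 = 2.4811
Critical value for a one-sided test at α = 0.01: z_α = 2.326.
Power = Φ(δ − 2.326) = Φ(0.155) = 0.5615.

Power ≈ 0.562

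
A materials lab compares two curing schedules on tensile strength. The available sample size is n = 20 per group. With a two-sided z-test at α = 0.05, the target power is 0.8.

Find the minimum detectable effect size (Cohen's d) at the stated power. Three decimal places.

d ≈ 0.886

Need Φ(δ − 1.960) = 0.8, so δ = 1.960 + 0.842 = 2.802.
(The second rejection-region term Φ(−δ − z_{α/2}) is negligible and dropped.)
δ = d·√(n/2) ⇒ d = δ/√(n/2) = 2.802/√(20/2) = 0.8859.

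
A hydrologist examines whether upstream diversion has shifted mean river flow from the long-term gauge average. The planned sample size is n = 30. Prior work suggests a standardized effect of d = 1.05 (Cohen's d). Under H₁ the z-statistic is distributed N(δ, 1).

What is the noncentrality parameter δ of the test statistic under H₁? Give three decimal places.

The noncentrality parameter scales effect size by the design's sample-size factor: δ = d·√n = 1.05 × √30 = 5.7511

δ ≈ 5.751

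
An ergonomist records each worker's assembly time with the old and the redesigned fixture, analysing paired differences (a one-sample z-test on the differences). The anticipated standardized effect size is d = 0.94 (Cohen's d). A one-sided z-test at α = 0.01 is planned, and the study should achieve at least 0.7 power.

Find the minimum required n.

Set Φ(δ − 2.326) = 0.7; then δ − 2.326 = Φ⁻¹(0.7) = 0.524, giving δ = 2.851.
δ = d·√n ⇒ n = (δ/d)² = (2.851 / 0.94)² = 9.20.
Rounding up, n = 10.

n = 10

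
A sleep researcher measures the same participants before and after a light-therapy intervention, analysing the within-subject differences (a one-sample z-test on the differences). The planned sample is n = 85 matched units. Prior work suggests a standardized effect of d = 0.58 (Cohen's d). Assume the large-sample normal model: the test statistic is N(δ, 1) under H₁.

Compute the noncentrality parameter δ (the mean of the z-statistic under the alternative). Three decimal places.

δ ≈ 5.347

δ = d·√n = 0.58 × √85 = 5.3473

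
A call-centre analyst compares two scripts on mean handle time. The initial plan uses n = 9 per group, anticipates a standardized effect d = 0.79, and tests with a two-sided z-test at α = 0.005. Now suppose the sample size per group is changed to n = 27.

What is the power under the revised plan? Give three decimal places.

Power ≈ 0.538

With n = 27 per group: δ = d·√(n/2) = 0.79 × √(27/2) = 2.9026. Critical value z_{0.0025} = 2.807.
Revised power = Φ(δ − 2.807) + Φ(−δ − 2.807) = Φ(0.096) + Φ(-5.710) = 0.5381 + 0.0000 = 0.5381.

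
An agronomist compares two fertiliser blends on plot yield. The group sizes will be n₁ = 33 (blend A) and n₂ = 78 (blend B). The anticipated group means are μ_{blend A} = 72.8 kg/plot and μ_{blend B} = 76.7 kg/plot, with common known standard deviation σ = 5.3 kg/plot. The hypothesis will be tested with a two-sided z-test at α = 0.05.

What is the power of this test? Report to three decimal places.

Standardized effect: d = |μ_{blend A} − μ_{blend B}| / σ = |72.8 − 76.7| / 5.3 = 0.7358
Noncentrality parameter: δ = d / √(1/n₁ + 1/n₂) = 0.7358 / √(1/33 + 1/78) = 3.5435
Critical value for a two-sided test at α = 0.05: z_{α/2} = 1.960.
Power = Φ(δ − 1.960) + Φ(−δ − 1.960) = Φ(1.584) + Φ(-5.503) = 0.9433 + 0.0000 = 0.9433.

Power ≈ 0.943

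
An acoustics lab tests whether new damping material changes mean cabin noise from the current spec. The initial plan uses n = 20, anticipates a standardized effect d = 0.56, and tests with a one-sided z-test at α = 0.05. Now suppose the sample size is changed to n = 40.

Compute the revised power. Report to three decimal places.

Power ≈ 0.971

With n = 40: δ = d·√n = 0.56 × √40 = 3.5418. Critical value z_{0.05} = 1.645.
Revised power = Φ(δ − 1.645) = Φ(1.897) = 0.9711.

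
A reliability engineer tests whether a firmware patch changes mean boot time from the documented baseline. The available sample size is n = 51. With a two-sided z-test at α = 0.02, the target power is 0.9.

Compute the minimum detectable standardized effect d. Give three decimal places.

Required noncentrality: δ = z_{0.01} + z_{0.10} = 2.326 + 1.282 = 3.608.
(Lower-tail contribution to power is negligible for δ > 0.)
δ = d·√n ⇒ d = δ/√n = 3.608/√51 = 0.5052.

d ≈ 0.505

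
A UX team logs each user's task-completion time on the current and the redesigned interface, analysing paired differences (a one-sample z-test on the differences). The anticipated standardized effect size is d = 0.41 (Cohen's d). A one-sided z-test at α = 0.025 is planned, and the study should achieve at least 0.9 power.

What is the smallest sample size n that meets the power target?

n = 63

For power 0.9 need Φ(δ − z_{0.025}) = 0.9, so δ = z_{0.025} + z_{0.10} = 1.960 + 1.282 = 3.242.
δ = d·√n ⇒ n = (δ/d)² = (3.242 / 0.41)² = 62.51.
Rounding up, n = 63.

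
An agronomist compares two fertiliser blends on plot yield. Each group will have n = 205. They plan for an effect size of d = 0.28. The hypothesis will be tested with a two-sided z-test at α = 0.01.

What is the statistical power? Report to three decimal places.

Noncentrality parameter: δ = d·√(n/2) = 0.28 × √(205/2) = 2.8348
Two-sided α = 0.01 → critical value z_{0.005} = 2.576.
Power = Φ(δ − 2.576) + Φ(−δ − 2.576) = Φ(0.259) + Φ(-5.411) = 0.6022 + 0.0000 = 0.6022.

Power ≈ 0.602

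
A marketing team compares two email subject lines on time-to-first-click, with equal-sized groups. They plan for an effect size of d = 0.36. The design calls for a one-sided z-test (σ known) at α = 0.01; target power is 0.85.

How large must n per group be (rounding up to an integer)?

n = 175 per group

For power 0.85 need Φ(δ − z_{0.01}) = 0.85, so δ = z_{0.01} + z_{0.15} = 2.326 + 1.036 = 3.363.
δ = d·√(n/2) ⇒ n = 2(δ/d)² = 2 × (3.363 / 0.36)² = 174.51.
Round up to the next whole unit.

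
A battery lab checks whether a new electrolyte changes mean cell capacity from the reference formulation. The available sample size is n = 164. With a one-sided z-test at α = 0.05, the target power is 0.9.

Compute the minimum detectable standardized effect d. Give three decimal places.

d ≈ 0.229

Need Φ(δ − 1.645) = 0.9, so δ = 1.645 + 1.282 = 2.926.
δ = d·√n ⇒ d = δ/√n = 2.926/√164 = 0.2285.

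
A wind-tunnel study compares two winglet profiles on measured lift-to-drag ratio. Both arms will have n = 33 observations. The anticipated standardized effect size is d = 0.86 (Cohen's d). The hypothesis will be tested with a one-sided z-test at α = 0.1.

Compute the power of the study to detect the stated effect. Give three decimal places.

Noncentrality parameter: δ = d·√(n/2) = 0.86 × √(33/2) = 3.4933
One-sided α = 0.1 → critical value z_{0.1} = 1.282.
Power = P(Z > 1.282 − δ) = Φ(2.212) = 0.9865.

Power ≈ 0.987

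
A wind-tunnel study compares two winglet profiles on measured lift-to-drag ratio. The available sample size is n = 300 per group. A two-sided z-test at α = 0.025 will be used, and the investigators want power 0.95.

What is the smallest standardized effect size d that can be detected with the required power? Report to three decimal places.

Need Φ(δ − 2.241) = 0.95, so δ = 2.241 + 1.645 = 3.886.
(The second rejection-region term Φ(−δ − z_{α/2}) is negligible and dropped.)
δ = d·√(n/2) ⇒ d = δ/√(n/2) = 3.886/√(300/2) = 0.3173.

d ≈ 0.317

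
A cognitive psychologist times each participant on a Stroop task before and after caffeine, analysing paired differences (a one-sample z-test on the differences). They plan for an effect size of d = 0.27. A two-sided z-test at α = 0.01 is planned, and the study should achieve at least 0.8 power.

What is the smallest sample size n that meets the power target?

n = 161

For power 0.8 need Φ(δ − z_{0.005}) = 0.8, so δ = z_{0.005} + z_{0.20} = 2.576 + 0.842 = 3.417.
(Ignoring the negligible lower-tail rejection probability gives the usual closed-form inversion.)
δ = d·√n ⇒ n = (δ/d)² = (3.417 / 0.27)² = 160.21.
Rounding up, n = 161.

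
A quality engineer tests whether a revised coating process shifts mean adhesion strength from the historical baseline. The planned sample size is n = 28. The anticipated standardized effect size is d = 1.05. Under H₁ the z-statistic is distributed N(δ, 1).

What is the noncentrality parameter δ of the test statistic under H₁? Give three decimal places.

δ ≈ 5.556

δ = d·√n = 1.05 × √28 = 5.5561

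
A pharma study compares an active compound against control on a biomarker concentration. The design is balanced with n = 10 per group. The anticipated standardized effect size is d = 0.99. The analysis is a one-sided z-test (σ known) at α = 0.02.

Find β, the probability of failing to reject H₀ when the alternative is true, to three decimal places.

Noncentrality parameter: λ = d·√(n/2) = 0.99 × √(10/2) = 2.2137
One-sided α = 0.02 → critical value z_{0.02} = 2.054.
Power = P(Z > 2.054 − λ) = Φ(0.160) = 0.5635.
Type II error: β = 1 − power = 1 − 0.5635 = 0.4365.

β ≈ 0.436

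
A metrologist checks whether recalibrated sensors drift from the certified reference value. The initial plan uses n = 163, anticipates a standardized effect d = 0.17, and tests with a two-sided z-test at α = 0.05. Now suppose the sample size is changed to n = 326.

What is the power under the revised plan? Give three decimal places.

Power ≈ 0.866

With n = 326: δ = d·√n = 0.17 × √326 = 3.0694. Critical value z_{0.025} = 1.960.
Revised power = Φ(δ − 1.960) + Φ(−δ − 1.960) = Φ(1.109) + Φ(-5.029) = 0.8664 + 0.0000 = 0.8664.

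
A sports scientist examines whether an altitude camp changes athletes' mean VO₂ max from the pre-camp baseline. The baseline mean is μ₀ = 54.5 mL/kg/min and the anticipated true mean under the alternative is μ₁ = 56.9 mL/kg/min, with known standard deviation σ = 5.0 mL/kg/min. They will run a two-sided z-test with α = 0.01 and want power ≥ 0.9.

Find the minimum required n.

n = 65

Standardized effect: d = |μ₁ − μ₀| / σ = |56.9 − 54.5| / 5.0 = 0.4800
For power 0.9 need Φ(δ − z_{0.005}) = 0.9, so δ = z_{0.005} + z_{0.10} = 2.576 + 1.282 = 3.857.
(For δ > 0 the lower-tail rejection region contributes negligibly to power, so the one-term inversion is standard.)
δ = d·√n ⇒ n = (δ/d)² = (3.857 / 0.4800)² = 64.58.
Round up to the next whole unit.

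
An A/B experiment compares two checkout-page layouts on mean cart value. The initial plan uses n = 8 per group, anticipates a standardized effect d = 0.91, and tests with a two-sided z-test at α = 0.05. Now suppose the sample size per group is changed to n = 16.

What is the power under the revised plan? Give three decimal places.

Power ≈ 0.730

With n = 16 per group: δ = d·√(n/2) = 0.91 × √(16/2) = 2.5739. Critical value z_{0.025} = 1.960.
Revised power = Φ(δ − 1.960) + Φ(−δ − 1.960) = Φ(0.614) + Φ(-4.534) = 0.7304 + 0.0000 = 0.7304.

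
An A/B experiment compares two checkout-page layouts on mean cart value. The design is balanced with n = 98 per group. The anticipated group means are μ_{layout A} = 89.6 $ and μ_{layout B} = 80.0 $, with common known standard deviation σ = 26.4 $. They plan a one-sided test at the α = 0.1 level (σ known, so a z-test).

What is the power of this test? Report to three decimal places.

Standardized effect: d = |μ_{layout A} − μ_{layout B}| / σ = |89.6 − 80.0| / 26.4 = 0.3636
Noncentrality parameter: δ = d·√(n/2) = 0.3636 × √(98/2) = 2.5455
One-sided α = 0.1 → critical value z_{0.1} = 1.282.
Power = P(Z > 1.282 − δ) = Φ(1.264) = 0.8969.

Power ≈ 0.897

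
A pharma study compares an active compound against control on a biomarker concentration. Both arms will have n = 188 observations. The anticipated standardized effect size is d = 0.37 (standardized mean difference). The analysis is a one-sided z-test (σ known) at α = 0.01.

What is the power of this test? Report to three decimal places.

Power ≈ 0.896

Noncentrality parameter: δ = d·√(n/2) = 0.37 × √(188/2) = 3.5873
Critical value for a one-sided test at α = 0.01: z_α = 2.326.
Power = P(Z > 2.326 − δ) = Φ(1.261) = 0.8963.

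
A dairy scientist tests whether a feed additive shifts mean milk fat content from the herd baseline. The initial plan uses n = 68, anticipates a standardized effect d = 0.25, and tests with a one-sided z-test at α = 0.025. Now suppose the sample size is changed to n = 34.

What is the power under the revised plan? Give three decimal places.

With n = 34: δ = d·√n = 0.25 × √34 = 1.4577. Critical value z_{0.025} = 1.960.
Revised power = P(Z > 1.960 − δ) = Φ(-0.502) = 0.3078.

Power ≈ 0.308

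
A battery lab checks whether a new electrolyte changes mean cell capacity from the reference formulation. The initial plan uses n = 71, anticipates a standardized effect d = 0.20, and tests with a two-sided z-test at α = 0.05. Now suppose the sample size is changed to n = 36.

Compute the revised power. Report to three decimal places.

Power ≈ 0.224

With n = 36: δ = d·√n = 0.20 × √36 = 1.2000. Critical value z_{0.025} = 1.960.
Revised power = Φ(δ − 1.960) + Φ(−δ − 1.960) = Φ(-0.760) + Φ(-3.160) = 0.2236 + 0.0008 = 0.2244.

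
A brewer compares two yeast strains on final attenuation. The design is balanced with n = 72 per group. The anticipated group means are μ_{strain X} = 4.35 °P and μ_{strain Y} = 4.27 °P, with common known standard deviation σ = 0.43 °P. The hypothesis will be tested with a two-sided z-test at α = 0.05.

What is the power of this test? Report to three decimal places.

Standardized effect: d = |μ_{strain X} − μ_{strain Y}| / σ = |4.35 − 4.27| / 0.43 = 0.1860
Noncentrality parameter: δ = d·√(n/2) = 0.1860 × √(72/2) = 1.1163
Critical value for a two-sided test at α = 0.05: z_{α/2} = 1.960.
Power = Φ(δ − 1.960) + Φ(−δ − 1.960) = Φ(-0.844) + Φ(-3.076) = 0.1994 + 0.0010 = 0.2005.

Power ≈ 0.200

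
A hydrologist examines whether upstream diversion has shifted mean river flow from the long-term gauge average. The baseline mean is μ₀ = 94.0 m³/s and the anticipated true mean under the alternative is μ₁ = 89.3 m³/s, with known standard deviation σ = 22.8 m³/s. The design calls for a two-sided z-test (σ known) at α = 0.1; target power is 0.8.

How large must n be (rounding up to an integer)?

Standardized effect: d = |μ₁ − μ₀| / σ = |89.3 − 94.0| / 22.8 = 0.2061
Set Φ(δ − 1.645) = 0.8; then δ − 1.645 = Φ⁻¹(0.8) = 0.842, giving δ = 2.486.
(Ignoring the negligible lower-tail rejection probability gives the usual closed-form inversion.)
δ = d·√n ⇒ n = (δ/d)² = (2.486 / 0.2061)² = 145.49.
Round up to the next whole unit.

n = 146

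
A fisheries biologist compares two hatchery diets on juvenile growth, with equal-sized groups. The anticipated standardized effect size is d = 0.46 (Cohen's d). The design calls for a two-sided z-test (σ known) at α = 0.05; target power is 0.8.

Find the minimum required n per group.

n = 75 per group

Set Φ(δ − 1.960) = 0.8; then δ − 1.960 = Φ⁻¹(0.8) = 0.842, giving δ = 2.802.
(Ignoring the negligible lower-tail rejection probability gives the usual closed-form inversion.)
δ = d·√(n/2) ⇒ n = 2(δ/d)² = 2 × (2.802 / 0.46)² = 74.19.
Round up to the next whole unit.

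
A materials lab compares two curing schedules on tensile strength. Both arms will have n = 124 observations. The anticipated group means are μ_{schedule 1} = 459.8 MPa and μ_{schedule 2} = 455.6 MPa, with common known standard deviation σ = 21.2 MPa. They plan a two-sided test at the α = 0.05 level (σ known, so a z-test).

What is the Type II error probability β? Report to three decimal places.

Standardized effect: d = |μ_{schedule 1} − μ_{schedule 2}| / σ = |459.8 − 455.6| / 21.2 = 0.1981
Noncentrality parameter: δ = d·√(n/2) = 0.1981 × √(124/2) = 1.5599
Critical value for a two-sided test at α = 0.05: z_{α/2} = 1.960.
Power = Φ(δ − 1.960) + Φ(−δ − 1.960) = Φ(-0.400) + Φ(-3.520) = 0.3446 + 0.0002 = 0.3448.
Type II error: β = 1 − power = 1 − 0.3448 = 0.6552.

β ≈ 0.655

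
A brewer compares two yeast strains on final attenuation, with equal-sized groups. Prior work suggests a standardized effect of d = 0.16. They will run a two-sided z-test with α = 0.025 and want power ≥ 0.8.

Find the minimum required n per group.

n = 743 per group

Set Φ(δ − 2.241) = 0.8; then δ − 2.241 = Φ⁻¹(0.8) = 0.842, giving δ = 3.083.
(For δ > 0 the lower-tail rejection region contributes negligibly to power, so the one-term inversion is standard.)
δ = d·√(n/2) ⇒ n = 2(δ/d)² = 2 × (3.083 / 0.16)² = 742.58.
Rounding up, n = 743 per group.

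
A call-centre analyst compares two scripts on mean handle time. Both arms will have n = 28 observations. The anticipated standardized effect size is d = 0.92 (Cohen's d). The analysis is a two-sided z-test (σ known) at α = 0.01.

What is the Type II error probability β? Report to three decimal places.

β ≈ 0.193

Noncentrality parameter: λ = d·√(n/2) = 0.92 × √(28/2) = 3.4423
Two-sided α = 0.01 → critical value z_{0.005} = 2.576.
Power = Φ(λ − 2.576) + Φ(−λ − 2.576) = Φ(0.866) + Φ(-6.018) = 0.8069 + 0.0000 = 0.8069.
Type II error: β = 1 − power = 1 − 0.8069 = 0.1931.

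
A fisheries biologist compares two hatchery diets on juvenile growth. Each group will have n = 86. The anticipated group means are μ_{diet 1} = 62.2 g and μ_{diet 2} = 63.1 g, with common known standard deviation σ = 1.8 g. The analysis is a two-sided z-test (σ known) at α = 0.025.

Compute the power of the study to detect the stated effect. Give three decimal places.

Standardized effect: d = |μ_{diet 1} − μ_{diet 2}| / σ = |62.2 − 63.1| / 1.8 = 0.5000
Noncentrality parameter: δ = d·√(n/2) = 0.5000 × √(86/2) = 3.2787
Two-sided α = 0.025 → critical value z_{0.0125} = 2.241.
Power = Φ(δ − 2.241) + Φ(−δ − 2.241) = Φ(1.037) + Φ(-5.520) = 0.8502 + 0.0000 = 0.8502.

Power ≈ 0.850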